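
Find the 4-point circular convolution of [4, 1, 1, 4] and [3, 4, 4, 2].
Use y[k] = Σ_j u[j]·v[(k-j) mod 4]. y[0] = 4×3 + 1×2 + 1×4 + 4×4 = 34; y[1] = 4×4 + 1×3 + 1×2 + 4×4 = 37; y[2] = 4×4 + 1×4 + 1×3 + 4×2 = 31; y[3] = 4×2 + 1×4 + 1×4 + 4×3 = 28. Result: [34, 37, 31, 28]

[34, 37, 31, 28]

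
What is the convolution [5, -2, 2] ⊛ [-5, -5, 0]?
y[0] = 5×-5 = -25; y[1] = 5×-5 + -2×-5 = -15; y[2] = 5×0 + -2×-5 + 2×-5 = 0; y[3] = -2×0 + 2×-5 = -10; y[4] = 2×0 = 0

[-25, -15, 0, -10, 0]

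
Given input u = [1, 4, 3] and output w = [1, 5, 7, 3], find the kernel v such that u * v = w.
Output length 4 = len(u) + len(v) - 1 ⇒ len(v) = 2. Solve v forward using v[k] = (w[k] - Σ_{i≥1} u[i]·v[k-i]) / u[0]: v[0] = w[0] / u[0] = 1 / 1 = 1; v[1] = (w[1] - 4×1) / u[0] = (5 - 4×1) / 1 = 1. So v = [1, 1]. Forward-check [1, 4, 3] * [1, 1]: w[0] = 1×1 = 1; w[1] = 1×1 + 4×1 = 5; w[2] = 4×1 + 3×1 = 7; w[3] = 3×1 = 3 → [1, 5, 7, 3] ✓

[1, 1]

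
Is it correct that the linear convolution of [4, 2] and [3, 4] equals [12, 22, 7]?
Recompute linear convolution of [4, 2] and [3, 4]: y[0] = 4×3 = 12; y[1] = 4×4 + 2×3 = 22; y[2] = 2×4 = 8 → [12, 22, 8]. Compare to given [12, 22, 7]: they differ at index 2: given 7, correct 8, so answer: No

No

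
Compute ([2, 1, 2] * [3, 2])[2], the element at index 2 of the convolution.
Use y[k] = Σ_i a[i]·b[k-i] at k=2. y[2] = 1×2 + 2×3 = 8

8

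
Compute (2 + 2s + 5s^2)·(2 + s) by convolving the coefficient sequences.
Ascending coefficients: a = [2, 2, 5], b = [2, 1]. c[0] = 2×2 = 4; c[1] = 2×1 + 2×2 = 6; c[2] = 2×1 + 5×2 = 12; c[3] = 5×1 = 5. Result coefficients: [4, 6, 12, 5] → 4 + 6s + 12s^2 + 5s^3

4 + 6s + 12s^2 + 5s^3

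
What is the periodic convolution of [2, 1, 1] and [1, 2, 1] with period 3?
Use y[k] = Σ_j s[j]·t[(k-j) mod 3]. y[0] = 2×1 + 1×1 + 1×2 = 5; y[1] = 2×2 + 1×1 + 1×1 = 6; y[2] = 2×1 + 1×2 + 1×1 = 5. Result: [5, 6, 5]

[5, 6, 5]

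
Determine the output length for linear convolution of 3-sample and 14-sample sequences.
Linear/full convolution length: m + n - 1 = 3 + 14 - 1 = 16

16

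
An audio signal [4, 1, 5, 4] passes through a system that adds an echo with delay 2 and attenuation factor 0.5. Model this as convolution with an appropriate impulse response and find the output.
Direct-path + delayed-attenuated-path model → impulse response h = [1, 0, 0.5] (1 at lag 0, 0.5 at lag 2). Output y[n] = x[n] + 0.5·x[n - 2] (with x[n] = 0 outside 0..3): y[0] = 4 + 0.5×0 = 4; y[1] = 1 + 0.5×0 = 1; y[2] = 5 + 0.5×4 = 7.0; y[3] = 4 + 0.5×1 = 4.5; y[4] = 0 + 0.5×5 = 2.5; y[5] = 0 + 0.5×4 = 2.0. So y = [4, 1, 7.0, 4.5, 2.5, 2.0]

[4, 1, 7.0, 4.5, 2.5, 2.0]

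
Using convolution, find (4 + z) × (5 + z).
Ascending coefficients: a = [4, 1], b = [5, 1]. c[0] = 4×5 = 20; c[1] = 4×1 + 1×5 = 9; c[2] = 1×1 = 1. Result coefficients: [20, 9, 1] → 20 + 9z + z^2

20 + 9z + z^2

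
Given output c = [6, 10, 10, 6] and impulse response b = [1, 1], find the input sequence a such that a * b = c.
Deconvolve c=[6, 10, 10, 6] by b=[1, 1]. Since b[0]=1, solve forward: a[0] = c[0] / 1 = 6; a[1] = (c[1] - 6×1) / 1 = 4; a[2] = (c[2] - 4×1) / 1 = 6. So a = [6, 4, 6]. Check by forward convolution: c[0] = 6×1 = 6; c[1] = 6×1 + 4×1 = 10; c[2] = 4×1 + 6×1 = 10; c[3] = 6×1 = 6

[6, 4, 6]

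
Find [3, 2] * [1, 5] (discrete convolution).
y[0] = 3×1 = 3; y[1] = 3×5 + 2×1 = 17; y[2] = 2×5 = 10

[3, 17, 10]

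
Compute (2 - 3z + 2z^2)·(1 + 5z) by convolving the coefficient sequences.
Ascending coefficients: a = [2, -3, 2], b = [1, 5]. c[0] = 2×1 = 2; c[1] = 2×5 + -3×1 = 7; c[2] = -3×5 + 2×1 = -13; c[3] = 2×5 = 10. Result coefficients: [2, 7, -13, 10] → 2 + 7z - 13z^2 + 10z^3

2 + 7z - 13z^2 + 10z^3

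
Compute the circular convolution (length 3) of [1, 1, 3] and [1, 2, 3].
Use y[k] = Σ_j a[j]·b[(k-j) mod 3]. y[0] = 1×1 + 1×3 + 3×2 = 10; y[1] = 1×2 + 1×1 + 3×3 = 12; y[2] = 1×3 + 1×2 + 3×1 = 8. Result: [10, 12, 8]

[10, 12, 8]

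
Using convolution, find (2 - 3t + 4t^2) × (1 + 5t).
Ascending coefficients: a = [2, -3, 4], b = [1, 5]. c[0] = 2×1 = 2; c[1] = 2×5 + -3×1 = 7; c[2] = -3×5 + 4×1 = -11; c[3] = 4×5 = 20. Result coefficients: [2, 7, -11, 20] → 2 + 7t - 11t^2 + 20t^3

2 + 7t - 11t^2 + 20t^3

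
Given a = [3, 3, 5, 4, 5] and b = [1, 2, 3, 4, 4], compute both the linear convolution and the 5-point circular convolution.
Linear: y_lin[0] = 3×1 = 3; y_lin[1] = 3×2 + 3×1 = 9; y_lin[2] = 3×3 + 3×2 + 5×1 = 20; y_lin[3] = 3×4 + 3×3 + 5×2 + 4×1 = 35; y_lin[4] = 3×4 + 3×4 + 5×3 + 4×2 + 5×1 = 52; y_lin[5] = 3×4 + 5×4 + 4×3 + 5×2 = 54; y_lin[6] = 5×4 + 4×4 + 5×3 = 51; y_lin[7] = 4×4 + 5×4 = 36; y_lin[8] = 5×4 = 20 → [3, 9, 20, 35, 52, 54, 51, 36, 20]. Circular (length 5): y[0] = 3×1 + 3×4 + 5×4 + 4×3 + 5×2 = 57; y[1] = 3×2 + 3×1 + 5×4 + 4×4 + 5×3 = 60; y[2] = 3×3 + 3×2 + 5×1 + 4×4 + 5×4 = 56; y[3] = 3×4 + 3×3 + 5×2 + 4×1 + 5×4 = 55; y[4] = 3×4 + 3×4 + 5×3 + 4×2 + 5×1 = 52 → [57, 60, 56, 55, 52]

Linear: [3, 9, 20, 35, 52, 54, 51, 36, 20], Circular: [57, 60, 56, 55, 52]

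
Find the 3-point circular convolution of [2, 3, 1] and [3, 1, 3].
Use y[k] = Σ_j s[j]·t[(k-j) mod 3]. y[0] = 2×3 + 3×3 + 1×1 = 16; y[1] = 2×1 + 3×3 + 1×3 = 14; y[2] = 2×3 + 3×1 + 1×3 = 12. Result: [16, 14, 12]

[16, 14, 12]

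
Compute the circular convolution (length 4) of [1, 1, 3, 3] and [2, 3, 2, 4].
Use y[k] = Σ_j s[j]·t[(k-j) mod 4]. y[0] = 1×2 + 1×4 + 3×2 + 3×3 = 21; y[1] = 1×3 + 1×2 + 3×4 + 3×2 = 23; y[2] = 1×2 + 1×3 + 3×2 + 3×4 = 23; y[3] = 1×4 + 1×2 + 3×3 + 3×2 = 21. Result: [21, 23, 23, 21]

[21, 23, 23, 21]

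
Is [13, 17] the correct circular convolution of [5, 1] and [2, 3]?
Recompute circular convolution of [5, 1] and [2, 3]: y[0] = 5×2 + 1×3 = 13; y[1] = 5×3 + 1×2 = 17 → [13, 17]. Given [13, 17] matches, so answer: Yes

Yes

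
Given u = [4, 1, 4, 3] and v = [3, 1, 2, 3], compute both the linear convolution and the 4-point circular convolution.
Linear: y_lin[0] = 4×3 = 12; y_lin[1] = 4×1 + 1×3 = 7; y_lin[2] = 4×2 + 1×1 + 4×3 = 21; y_lin[3] = 4×3 + 1×2 + 4×1 + 3×3 = 27; y_lin[4] = 1×3 + 4×2 + 3×1 = 14; y_lin[5] = 4×3 + 3×2 = 18; y_lin[6] = 3×3 = 9 → [12, 7, 21, 27, 14, 18, 9]. Circular (length 4): y[0] = 4×3 + 1×3 + 4×2 + 3×1 = 26; y[1] = 4×1 + 1×3 + 4×3 + 3×2 = 25; y[2] = 4×2 + 1×1 + 4×3 + 3×3 = 30; y[3] = 4×3 + 1×2 + 4×1 + 3×3 = 27 → [26, 25, 30, 27]

Linear: [12, 7, 21, 27, 14, 18, 9], Circular: [26, 25, 30, 27]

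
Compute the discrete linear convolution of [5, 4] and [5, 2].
y[0] = 5×5 = 25; y[1] = 5×2 + 4×5 = 30; y[2] = 4×2 = 8

[25, 30, 8]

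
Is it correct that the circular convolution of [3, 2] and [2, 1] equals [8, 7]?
Recompute circular convolution of [3, 2] and [2, 1]: y[0] = 3×2 + 2×1 = 8; y[1] = 3×1 + 2×2 = 7 → [8, 7]. Given [8, 7] matches, so answer: Yes

Yes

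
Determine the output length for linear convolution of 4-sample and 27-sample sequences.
Linear/full convolution length: m + n - 1 = 4 + 27 - 1 = 30

30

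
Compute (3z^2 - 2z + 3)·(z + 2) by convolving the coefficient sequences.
Ascending coefficients: a = [3, -2, 3], b = [2, 1]. c[0] = 3×2 = 6; c[1] = 3×1 + -2×2 = -1; c[2] = -2×1 + 3×2 = 4; c[3] = 3×1 = 3. Result coefficients: [6, -1, 4, 3] → 3z^3 + 4z^2 - z + 6

3z^3 + 4z^2 - z + 6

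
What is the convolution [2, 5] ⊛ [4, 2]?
y[0] = 2×4 = 8; y[1] = 2×2 + 5×4 = 24; y[2] = 5×2 = 10

[8, 24, 10]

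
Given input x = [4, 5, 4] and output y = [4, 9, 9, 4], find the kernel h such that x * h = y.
Output length 4 = len(x) + len(h) - 1 ⇒ len(h) = 2. Solve h forward using h[k] = (y[k] - Σ_{i≥1} x[i]·h[k-i]) / x[0]: h[0] = y[0] / x[0] = 4 / 4 = 1; h[1] = (y[1] - 5×1) / x[0] = (9 - 5×1) / 4 = 1. So h = [1, 1]. Forward-check [4, 5, 4] * [1, 1]: y[0] = 4×1 = 4; y[1] = 4×1 + 5×1 = 9; y[2] = 5×1 + 4×1 = 9; y[3] = 4×1 = 4 → [4, 9, 9, 4] ✓

[1, 1]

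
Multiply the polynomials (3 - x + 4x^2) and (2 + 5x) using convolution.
Ascending coefficients: a = [3, -1, 4], b = [2, 5]. c[0] = 3×2 = 6; c[1] = 3×5 + -1×2 = 13; c[2] = -1×5 + 4×2 = 3; c[3] = 4×5 = 20. Result coefficients: [6, 13, 3, 20] → 6 + 13x + 3x^2 + 20x^3

6 + 13x + 3x^2 + 20x^3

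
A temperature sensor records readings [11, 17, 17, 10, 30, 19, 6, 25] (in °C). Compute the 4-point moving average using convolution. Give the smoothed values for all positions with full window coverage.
4-point moving average kernel = [1, 1, 1, 1]. Apply in 'valid' mode (full window coverage): avg[0] = (11 + 17 + 17 + 10) / 4 = 13.75; avg[1] = (17 + 17 + 10 + 30) / 4 = 18.5; avg[2] = (17 + 10 + 30 + 19) / 4 = 19.0; avg[3] = (10 + 30 + 19 + 6) / 4 = 16.25; avg[4] = (30 + 19 + 6 + 25) / 4 = 20.0. Smoothed values: [13.75, 18.5, 19.0, 16.25, 20.0]

[13.75, 18.5, 19.0, 16.25, 20.0]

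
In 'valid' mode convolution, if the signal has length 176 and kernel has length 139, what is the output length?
'Valid' mode counts only positions where the kernel fully overlaps the signal: m - n + 1 = 176 - 139 + 1 = 38

38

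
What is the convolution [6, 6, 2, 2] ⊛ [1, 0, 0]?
y[0] = 6×1 = 6; y[1] = 6×0 + 6×1 = 6; y[2] = 6×0 + 6×0 + 2×1 = 2; y[3] = 6×0 + 2×0 + 2×1 = 2; y[4] = 2×0 + 2×0 = 0; y[5] = 2×0 = 0

[6, 6, 2, 2, 0, 0]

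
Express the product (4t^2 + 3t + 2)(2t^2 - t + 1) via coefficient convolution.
Ascending coefficients: a = [2, 3, 4], b = [1, -1, 2]. c[0] = 2×1 = 2; c[1] = 2×-1 + 3×1 = 1; c[2] = 2×2 + 3×-1 + 4×1 = 5; c[3] = 3×2 + 4×-1 = 2; c[4] = 4×2 = 8. Result coefficients: [2, 1, 5, 2, 8] → 8t^4 + 2t^3 + 5t^2 + t + 2

8t^4 + 2t^3 + 5t^2 + t + 2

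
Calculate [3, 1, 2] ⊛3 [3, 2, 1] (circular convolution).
Use y[k] = Σ_j s[j]·t[(k-j) mod 3]. y[0] = 3×3 + 1×1 + 2×2 = 14; y[1] = 3×2 + 1×3 + 2×1 = 11; y[2] = 3×1 + 1×2 + 2×3 = 11. Result: [14, 11, 11]

[14, 11, 11]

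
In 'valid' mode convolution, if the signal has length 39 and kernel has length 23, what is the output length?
'Valid' mode counts only positions where the kernel fully overlaps the signal: m - n + 1 = 39 - 23 + 1 = 17

17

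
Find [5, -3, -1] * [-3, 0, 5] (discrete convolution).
y[0] = 5×-3 = -15; y[1] = 5×0 + -3×-3 = 9; y[2] = 5×5 + -3×0 + -1×-3 = 28; y[3] = -3×5 + -1×0 = -15; y[4] = -1×5 = -5

[-15, 9, 28, -15, -5]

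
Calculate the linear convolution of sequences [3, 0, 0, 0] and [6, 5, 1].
y[0] = 3×6 = 18; y[1] = 3×5 + 0×6 = 15; y[2] = 3×1 + 0×5 + 0×6 = 3; y[3] = 0×1 + 0×5 + 0×6 = 0; y[4] = 0×1 + 0×5 = 0; y[5] = 0×1 = 0

[18, 15, 3, 0, 0, 0]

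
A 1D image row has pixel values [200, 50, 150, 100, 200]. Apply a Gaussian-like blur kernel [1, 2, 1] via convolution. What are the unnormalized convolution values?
Convolve image row [200, 50, 150, 100, 200] with kernel [1, 2, 1]: y[0] = 200×1 = 200; y[1] = 200×2 + 50×1 = 450; y[2] = 200×1 + 50×2 + 150×1 = 450; y[3] = 50×1 + 150×2 + 100×1 = 450; y[4] = 150×1 + 100×2 + 200×1 = 550; y[5] = 100×1 + 200×2 = 500; y[6] = 200×1 = 200 → [200, 450, 450, 450, 550, 500, 200]. Normalization factor = sum(kernel) = 4.

[200, 450, 450, 450, 550, 500, 200]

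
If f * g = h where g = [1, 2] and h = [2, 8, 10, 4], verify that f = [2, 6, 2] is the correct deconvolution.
Forward-compute [2, 6, 2] * [1, 2]: h[0] = 2×1 = 2; h[1] = 2×2 + 6×1 = 10; h[2] = 6×2 + 2×1 = 14; h[3] = 2×2 = 4 → [2, 10, 14, 4]. Does not match given h = [2, 8, 10, 4].

Not verified. [2, 6, 2] * [1, 2] = [2, 10, 14, 4], which differs from [2, 8, 10, 4] at index 1.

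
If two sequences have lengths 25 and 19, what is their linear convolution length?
Linear/full convolution length: m + n - 1 = 25 + 19 - 1 = 43

43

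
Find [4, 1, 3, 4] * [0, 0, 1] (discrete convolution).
y[0] = 4×0 = 0; y[1] = 4×0 + 1×0 = 0; y[2] = 4×1 + 1×0 + 3×0 = 4; y[3] = 1×1 + 3×0 + 4×0 = 1; y[4] = 3×1 + 4×0 = 3; y[5] = 4×1 = 4

[0, 0, 4, 1, 3, 4]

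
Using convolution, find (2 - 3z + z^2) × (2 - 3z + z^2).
Ascending coefficients: a = [2, -3, 1], b = [2, -3, 1]. c[0] = 2×2 = 4; c[1] = 2×-3 + -3×2 = -12; c[2] = 2×1 + -3×-3 + 1×2 = 13; c[3] = -3×1 + 1×-3 = -6; c[4] = 1×1 = 1. Result coefficients: [4, -12, 13, -6, 1] → 4 - 12z + 13z^2 - 6z^3 + z^4

4 - 12z + 13z^2 - 6z^3 + z^4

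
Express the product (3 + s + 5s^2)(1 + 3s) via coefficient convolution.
Ascending coefficients: a = [3, 1, 5], b = [1, 3]. c[0] = 3×1 = 3; c[1] = 3×3 + 1×1 = 10; c[2] = 1×3 + 5×1 = 8; c[3] = 5×3 = 15. Result coefficients: [3, 10, 8, 15] → 3 + 10s + 8s^2 + 15s^3

3 + 10s + 8s^2 + 15s^3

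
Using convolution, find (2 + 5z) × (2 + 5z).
Ascending coefficients: a = [2, 5], b = [2, 5]. c[0] = 2×2 = 4; c[1] = 2×5 + 5×2 = 20; c[2] = 5×5 = 25. Result coefficients: [4, 20, 25] → 4 + 20z + 25z^2

4 + 20z + 25z^2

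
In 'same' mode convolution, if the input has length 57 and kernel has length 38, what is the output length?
'Same' mode returns an output with the same length as the input: 57

57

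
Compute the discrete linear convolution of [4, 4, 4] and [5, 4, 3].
y[0] = 4×5 = 20; y[1] = 4×4 + 4×5 = 36; y[2] = 4×3 + 4×4 + 4×5 = 48; y[3] = 4×3 + 4×4 = 28; y[4] = 4×3 = 12

[20, 36, 48, 28, 12]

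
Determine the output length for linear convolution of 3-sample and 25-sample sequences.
Linear/full convolution length: m + n - 1 = 3 + 25 - 1 = 27

27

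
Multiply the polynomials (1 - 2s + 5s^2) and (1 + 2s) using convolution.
Ascending coefficients: a = [1, -2, 5], b = [1, 2]. c[0] = 1×1 = 1; c[1] = 1×2 + -2×1 = 0; c[2] = -2×2 + 5×1 = 1; c[3] = 5×2 = 10. Result coefficients: [1, 0, 1, 10] → 1 + s^2 + 10s^3

1 + s^2 + 10s^3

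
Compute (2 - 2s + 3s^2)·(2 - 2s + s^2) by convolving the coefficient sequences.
Ascending coefficients: a = [2, -2, 3], b = [2, -2, 1]. c[0] = 2×2 = 4; c[1] = 2×-2 + -2×2 = -8; c[2] = 2×1 + -2×-2 + 3×2 = 12; c[3] = -2×1 + 3×-2 = -8; c[4] = 3×1 = 3. Result coefficients: [4, -8, 12, -8, 3] → 4 - 8s + 12s^2 - 8s^3 + 3s^4

4 - 8s + 12s^2 - 8s^3 + 3s^4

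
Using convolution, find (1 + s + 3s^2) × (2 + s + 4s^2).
Ascending coefficients: a = [1, 1, 3], b = [2, 1, 4]. c[0] = 1×2 = 2; c[1] = 1×1 + 1×2 = 3; c[2] = 1×4 + 1×1 + 3×2 = 11; c[3] = 1×4 + 3×1 = 7; c[4] = 3×4 = 12. Result coefficients: [2, 3, 11, 7, 12] → 2 + 3s + 11s^2 + 7s^3 + 12s^4

2 + 3s + 11s^2 + 7s^3 + 12s^4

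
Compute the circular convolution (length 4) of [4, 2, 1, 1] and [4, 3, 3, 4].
Use y[k] = Σ_j f[j]·g[(k-j) mod 4]. y[0] = 4×4 + 2×4 + 1×3 + 1×3 = 30; y[1] = 4×3 + 2×4 + 1×4 + 1×3 = 27; y[2] = 4×3 + 2×3 + 1×4 + 1×4 = 26; y[3] = 4×4 + 2×3 + 1×3 + 1×4 = 29. Result: [30, 27, 26, 29]

[30, 27, 26, 29]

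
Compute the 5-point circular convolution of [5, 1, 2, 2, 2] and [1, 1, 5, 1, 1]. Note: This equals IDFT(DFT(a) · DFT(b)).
Either evaluate y[k] = Σ_j a[j]·b[(k-j) mod 5] directly, or use IDFT(DFT(a) · DFT(b)). y[0] = 5×1 + 1×1 + 2×1 + 2×5 + 2×1 = 20; y[1] = 5×1 + 1×1 + 2×1 + 2×1 + 2×5 = 20; y[2] = 5×5 + 1×1 + 2×1 + 2×1 + 2×1 = 32; y[3] = 5×1 + 1×5 + 2×1 + 2×1 + 2×1 = 16; y[4] = 5×1 + 1×1 + 2×5 + 2×1 + 2×1 = 20. Result: [20, 20, 32, 16, 20]

[20, 20, 32, 16, 20]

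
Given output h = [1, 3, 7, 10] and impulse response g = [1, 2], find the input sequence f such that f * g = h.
Deconvolve h=[1, 3, 7, 10] by g=[1, 2]. Since g[0]=1, solve forward: f[0] = h[0] / 1 = 1; f[1] = (h[1] - 1×2) / 1 = 1; f[2] = (h[2] - 1×2) / 1 = 5. So f = [1, 1, 5]. Check by forward convolution: h[0] = 1×1 = 1; h[1] = 1×2 + 1×1 = 3; h[2] = 1×2 + 5×1 = 7; h[3] = 5×2 = 10

[1, 1, 5]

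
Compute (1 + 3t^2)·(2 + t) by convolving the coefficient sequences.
Ascending coefficients: a = [1, 0, 3], b = [2, 1]. c[0] = 1×2 = 2; c[1] = 1×1 + 0×2 = 1; c[2] = 0×1 + 3×2 = 6; c[3] = 3×1 = 3. Result coefficients: [2, 1, 6, 3] → 2 + t + 6t^2 + 3t^3

2 + t + 6t^2 + 3t^3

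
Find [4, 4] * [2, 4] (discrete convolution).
y[0] = 4×2 = 8; y[1] = 4×4 + 4×2 = 24; y[2] = 4×4 = 16

[8, 24, 16]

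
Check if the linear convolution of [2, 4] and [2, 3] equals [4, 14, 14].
Recompute linear convolution of [2, 4] and [2, 3]: y[0] = 2×2 = 4; y[1] = 2×3 + 4×2 = 14; y[2] = 4×3 = 12 → [4, 14, 12]. Compare to given [4, 14, 14]: they differ at index 2: given 14, correct 12, so answer: No

No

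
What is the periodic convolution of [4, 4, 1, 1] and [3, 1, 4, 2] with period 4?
Use y[k] = Σ_j f[j]·g[(k-j) mod 4]. y[0] = 4×3 + 4×2 + 1×4 + 1×1 = 25; y[1] = 4×1 + 4×3 + 1×2 + 1×4 = 22; y[2] = 4×4 + 4×1 + 1×3 + 1×2 = 25; y[3] = 4×2 + 4×4 + 1×1 + 1×3 = 28. Result: [25, 22, 25, 28]

[25, 22, 25, 28]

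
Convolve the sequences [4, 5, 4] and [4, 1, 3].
y[0] = 4×4 = 16; y[1] = 4×1 + 5×4 = 24; y[2] = 4×3 + 5×1 + 4×4 = 33; y[3] = 5×3 + 4×1 = 19; y[4] = 4×3 = 12

[16, 24, 33, 19, 12]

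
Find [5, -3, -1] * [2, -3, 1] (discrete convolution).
y[0] = 5×2 = 10; y[1] = 5×-3 + -3×2 = -21; y[2] = 5×1 + -3×-3 + -1×2 = 12; y[3] = -3×1 + -1×-3 = 0; y[4] = -1×1 = -1

[10, -21, 12, 0, -1]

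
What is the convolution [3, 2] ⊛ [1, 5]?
y[0] = 3×1 = 3; y[1] = 3×5 + 2×1 = 17; y[2] = 2×5 = 10

[3, 17, 10]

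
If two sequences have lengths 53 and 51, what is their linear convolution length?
Linear/full convolution length: m + n - 1 = 53 + 51 - 1 = 103

103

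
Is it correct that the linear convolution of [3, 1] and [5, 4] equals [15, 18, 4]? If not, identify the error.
Recompute linear convolution of [3, 1] and [5, 4]: y[0] = 3×5 = 15; y[1] = 3×4 + 1×5 = 17; y[2] = 1×4 = 4 → [15, 17, 4]. Compare to given [15, 18, 4]: they differ at index 1: given 18, correct 17, so answer: No

No. Error at index 1: given 18, correct 17.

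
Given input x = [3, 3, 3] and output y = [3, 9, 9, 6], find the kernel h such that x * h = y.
Output length 4 = len(x) + len(h) - 1 ⇒ len(h) = 2. Solve h forward using h[k] = (y[k] - Σ_{i≥1} x[i]·h[k-i]) / x[0]: h[0] = y[0] / x[0] = 3 / 3 = 1; h[1] = (y[1] - 3×1) / x[0] = (9 - 3×1) / 3 = 2. So h = [1, 2]. Forward-check [3, 3, 3] * [1, 2]: y[0] = 3×1 = 3; y[1] = 3×2 + 3×1 = 9; y[2] = 3×2 + 3×1 = 9; y[3] = 3×2 = 6 → [3, 9, 9, 6] ✓

[1, 2]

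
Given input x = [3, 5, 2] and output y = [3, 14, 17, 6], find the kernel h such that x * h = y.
Output length 4 = len(x) + len(h) - 1 ⇒ len(h) = 2. Solve h forward using h[k] = (y[k] - Σ_{i≥1} x[i]·h[k-i]) / x[0]: h[0] = y[0] / x[0] = 3 / 3 = 1; h[1] = (y[1] - 5×1) / x[0] = (14 - 5×1) / 3 = 3. So h = [1, 3]. Forward-check [3, 5, 2] * [1, 3]: y[0] = 3×1 = 3; y[1] = 3×3 + 5×1 = 14; y[2] = 5×3 + 2×1 = 17; y[3] = 2×3 = 6 → [3, 14, 17, 6] ✓

[1, 3]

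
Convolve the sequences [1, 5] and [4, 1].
y[0] = 1×4 = 4; y[1] = 1×1 + 5×4 = 21; y[2] = 5×1 = 5

[4, 21, 5]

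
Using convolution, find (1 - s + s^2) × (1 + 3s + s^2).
Ascending coefficients: a = [1, -1, 1], b = [1, 3, 1]. c[0] = 1×1 = 1; c[1] = 1×3 + -1×1 = 2; c[2] = 1×1 + -1×3 + 1×1 = -1; c[3] = -1×1 + 1×3 = 2; c[4] = 1×1 = 1. Result coefficients: [1, 2, -1, 2, 1] → 1 + 2s - s^2 + 2s^3 + s^4

1 + 2s - s^2 + 2s^3 + s^4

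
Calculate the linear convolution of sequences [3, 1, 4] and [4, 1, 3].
y[0] = 3×4 = 12; y[1] = 3×1 + 1×4 = 7; y[2] = 3×3 + 1×1 + 4×4 = 26; y[3] = 1×3 + 4×1 = 7; y[4] = 4×3 = 12

[12, 7, 26, 7, 12]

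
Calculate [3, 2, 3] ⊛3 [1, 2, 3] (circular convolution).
Use y[k] = Σ_j a[j]·b[(k-j) mod 3]. y[0] = 3×1 + 2×3 + 3×2 = 15; y[1] = 3×2 + 2×1 + 3×3 = 17; y[2] = 3×3 + 2×2 + 3×1 = 16. Result: [15, 17, 16]

[15, 17, 16]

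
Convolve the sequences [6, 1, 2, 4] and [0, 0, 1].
y[0] = 6×0 = 0; y[1] = 6×0 + 1×0 = 0; y[2] = 6×1 + 1×0 + 2×0 = 6; y[3] = 1×1 + 2×0 + 4×0 = 1; y[4] = 2×1 + 4×0 = 2; y[5] = 4×1 = 4

[0, 0, 6, 1, 2, 4]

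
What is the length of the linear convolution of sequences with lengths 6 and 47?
Linear/full convolution length: m + n - 1 = 6 + 47 - 1 = 52

52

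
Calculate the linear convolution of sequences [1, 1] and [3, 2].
y[0] = 1×3 = 3; y[1] = 1×2 + 1×3 = 5; y[2] = 1×2 = 2

[3, 5, 2]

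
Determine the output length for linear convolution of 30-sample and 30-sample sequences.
Linear/full convolution length: m + n - 1 = 30 + 30 - 1 = 59

59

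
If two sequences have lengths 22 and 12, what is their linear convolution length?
Linear/full convolution length: m + n - 1 = 22 + 12 - 1 = 33

33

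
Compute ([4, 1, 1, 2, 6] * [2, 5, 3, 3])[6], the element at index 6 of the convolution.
Use y[k] = Σ_i a[i]·b[k-i] at k=6. y[6] = 2×3 + 6×3 = 24

24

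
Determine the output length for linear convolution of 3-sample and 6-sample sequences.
Linear/full convolution length: m + n - 1 = 3 + 6 - 1 = 8

8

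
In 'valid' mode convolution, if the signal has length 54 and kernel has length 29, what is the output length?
'Valid' mode counts only positions where the kernel fully overlaps the signal: m - n + 1 = 54 - 29 + 1 = 26

26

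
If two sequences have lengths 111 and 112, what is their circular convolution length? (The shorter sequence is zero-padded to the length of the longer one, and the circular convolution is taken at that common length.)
Circular convolution (zero-padding the shorter input) has length max(m, n) = max(111, 112) = 112

112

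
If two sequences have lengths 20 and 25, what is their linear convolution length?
Linear/full convolution length: m + n - 1 = 20 + 25 - 1 = 44

44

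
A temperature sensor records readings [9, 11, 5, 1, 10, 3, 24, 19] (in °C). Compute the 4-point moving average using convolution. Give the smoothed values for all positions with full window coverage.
4-point moving average kernel = [1, 1, 1, 1]. Apply in 'valid' mode (full window coverage): avg[0] = (9 + 11 + 5 + 1) / 4 = 6.5; avg[1] = (11 + 5 + 1 + 10) / 4 = 6.75; avg[2] = (5 + 1 + 10 + 3) / 4 = 4.75; avg[3] = (1 + 10 + 3 + 24) / 4 = 9.5; avg[4] = (10 + 3 + 24 + 19) / 4 = 14.0. Smoothed values: [6.5, 6.75, 4.75, 9.5, 14.0]

[6.5, 6.75, 4.75, 9.5, 14.0]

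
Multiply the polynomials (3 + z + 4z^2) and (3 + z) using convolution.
Ascending coefficients: a = [3, 1, 4], b = [3, 1]. c[0] = 3×3 = 9; c[1] = 3×1 + 1×3 = 6; c[2] = 1×1 + 4×3 = 13; c[3] = 4×1 = 4. Result coefficients: [9, 6, 13, 4] → 9 + 6z + 13z^2 + 4z^3

9 + 6z + 13z^2 + 4z^3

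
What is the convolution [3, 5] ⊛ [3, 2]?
y[0] = 3×3 = 9; y[1] = 3×2 + 5×3 = 21; y[2] = 5×2 = 10

[9, 21, 10]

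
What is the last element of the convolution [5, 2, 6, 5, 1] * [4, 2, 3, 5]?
Use y[k] = Σ_i a[i]·b[k-i] at k=7. y[7] = 1×5 = 5

5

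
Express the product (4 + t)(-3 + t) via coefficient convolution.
Ascending coefficients: a = [4, 1], b = [-3, 1]. c[0] = 4×-3 = -12; c[1] = 4×1 + 1×-3 = 1; c[2] = 1×1 = 1. Result coefficients: [-12, 1, 1] → -12 + t + t^2

-12 + t + t^2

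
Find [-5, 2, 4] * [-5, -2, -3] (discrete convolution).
y[0] = -5×-5 = 25; y[1] = -5×-2 + 2×-5 = 0; y[2] = -5×-3 + 2×-2 + 4×-5 = -9; y[3] = 2×-3 + 4×-2 = -14; y[4] = 4×-3 = -12

[25, 0, -9, -14, -12]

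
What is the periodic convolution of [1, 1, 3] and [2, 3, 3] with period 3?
Use y[k] = Σ_j a[j]·b[(k-j) mod 3]. y[0] = 1×2 + 1×3 + 3×3 = 14; y[1] = 1×3 + 1×2 + 3×3 = 14; y[2] = 1×3 + 1×3 + 3×2 = 12. Result: [14, 14, 12]

[14, 14, 12]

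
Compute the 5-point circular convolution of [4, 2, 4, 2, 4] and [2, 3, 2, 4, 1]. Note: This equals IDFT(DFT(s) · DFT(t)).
Either evaluate y[k] = Σ_j s[j]·t[(k-j) mod 5] directly, or use IDFT(DFT(s) · DFT(t)). y[0] = 4×2 + 2×1 + 4×4 + 2×2 + 4×3 = 42; y[1] = 4×3 + 2×2 + 4×1 + 2×4 + 4×2 = 36; y[2] = 4×2 + 2×3 + 4×2 + 2×1 + 4×4 = 40; y[3] = 4×4 + 2×2 + 4×3 + 2×2 + 4×1 = 40; y[4] = 4×1 + 2×4 + 4×2 + 2×3 + 4×2 = 34. Result: [42, 36, 40, 40, 34]

[42, 36, 40, 40, 34]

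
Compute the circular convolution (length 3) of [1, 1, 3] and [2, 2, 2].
Use y[k] = Σ_j a[j]·b[(k-j) mod 3]. y[0] = 1×2 + 1×2 + 3×2 = 10; y[1] = 1×2 + 1×2 + 3×2 = 10; y[2] = 1×2 + 1×2 + 3×2 = 10. Result: [10, 10, 10]

[10, 10, 10]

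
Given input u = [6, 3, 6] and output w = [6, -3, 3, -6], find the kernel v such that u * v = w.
Output length 4 = len(u) + len(v) - 1 ⇒ len(v) = 2. Solve v forward using v[k] = (w[k] - Σ_{i≥1} u[i]·v[k-i]) / u[0]: v[0] = w[0] / u[0] = 6 / 6 = 1; v[1] = (w[1] - 3×1) / u[0] = (-3 - 3×1) / 6 = -1. So v = [1, -1]. Forward-check [6, 3, 6] * [1, -1]: w[0] = 6×1 = 6; w[1] = 6×-1 + 3×1 = -3; w[2] = 3×-1 + 6×1 = 3; w[3] = 6×-1 = -6 → [6, -3, 3, -6] ✓

[1, -1]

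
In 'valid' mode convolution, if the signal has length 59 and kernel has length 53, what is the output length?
'Valid' mode counts only positions where the kernel fully overlaps the signal: m - n + 1 = 59 - 53 + 1 = 7

7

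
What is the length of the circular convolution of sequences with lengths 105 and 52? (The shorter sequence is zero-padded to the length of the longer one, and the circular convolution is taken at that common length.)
Circular convolution (zero-padding the shorter input) has length max(m, n) = max(105, 52) = 105

105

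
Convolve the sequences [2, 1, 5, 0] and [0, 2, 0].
y[0] = 2×0 = 0; y[1] = 2×2 + 1×0 = 4; y[2] = 2×0 + 1×2 + 5×0 = 2; y[3] = 1×0 + 5×2 + 0×0 = 10; y[4] = 5×0 + 0×2 = 0; y[5] = 0×0 = 0

[0, 4, 2, 10, 0, 0]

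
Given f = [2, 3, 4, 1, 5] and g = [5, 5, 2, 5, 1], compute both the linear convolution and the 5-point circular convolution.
Linear: y_lin[0] = 2×5 = 10; y_lin[1] = 2×5 + 3×5 = 25; y_lin[2] = 2×2 + 3×5 + 4×5 = 39; y_lin[3] = 2×5 + 3×2 + 4×5 + 1×5 = 41; y_lin[4] = 2×1 + 3×5 + 4×2 + 1×5 + 5×5 = 55; y_lin[5] = 3×1 + 4×5 + 1×2 + 5×5 = 50; y_lin[6] = 4×1 + 1×5 + 5×2 = 19; y_lin[7] = 1×1 + 5×5 = 26; y_lin[8] = 5×1 = 5 → [10, 25, 39, 41, 55, 50, 19, 26, 5]. Circular (length 5): y[0] = 2×5 + 3×1 + 4×5 + 1×2 + 5×5 = 60; y[1] = 2×5 + 3×5 + 4×1 + 1×5 + 5×2 = 44; y[2] = 2×2 + 3×5 + 4×5 + 1×1 + 5×5 = 65; y[3] = 2×5 + 3×2 + 4×5 + 1×5 + 5×1 = 46; y[4] = 2×1 + 3×5 + 4×2 + 1×5 + 5×5 = 55 → [60, 44, 65, 46, 55]

Linear: [10, 25, 39, 41, 55, 50, 19, 26, 5], Circular: [60, 44, 65, 46, 55]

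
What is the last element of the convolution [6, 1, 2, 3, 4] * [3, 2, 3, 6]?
Use y[k] = Σ_i a[i]·b[k-i] at k=7. y[7] = 4×6 = 24

24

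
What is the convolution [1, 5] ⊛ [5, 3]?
y[0] = 1×5 = 5; y[1] = 1×3 + 5×5 = 28; y[2] = 5×3 = 15

[5, 28, 15]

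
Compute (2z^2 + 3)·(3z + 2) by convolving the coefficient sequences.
Ascending coefficients: a = [3, 0, 2], b = [2, 3]. c[0] = 3×2 = 6; c[1] = 3×3 + 0×2 = 9; c[2] = 0×3 + 2×2 = 4; c[3] = 2×3 = 6. Result coefficients: [6, 9, 4, 6] → 6z^3 + 4z^2 + 9z + 6

6z^3 + 4z^2 + 9z + 6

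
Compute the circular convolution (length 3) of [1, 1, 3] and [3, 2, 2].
Use y[k] = Σ_j s[j]·t[(k-j) mod 3]. y[0] = 1×3 + 1×2 + 3×2 = 11; y[1] = 1×2 + 1×3 + 3×2 = 11; y[2] = 1×2 + 1×2 + 3×3 = 13. Result: [11, 11, 13]

[11, 11, 13]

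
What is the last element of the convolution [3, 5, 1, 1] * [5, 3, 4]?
Use y[k] = Σ_i a[i]·b[k-i] at k=5. y[5] = 1×4 = 4

4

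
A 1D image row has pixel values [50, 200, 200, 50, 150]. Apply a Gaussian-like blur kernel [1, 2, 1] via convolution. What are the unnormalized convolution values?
Convolve image row [50, 200, 200, 50, 150] with kernel [1, 2, 1]: y[0] = 50×1 = 50; y[1] = 50×2 + 200×1 = 300; y[2] = 50×1 + 200×2 + 200×1 = 650; y[3] = 200×1 + 200×2 + 50×1 = 650; y[4] = 200×1 + 50×2 + 150×1 = 450; y[5] = 50×1 + 150×2 = 350; y[6] = 150×1 = 150 → [50, 300, 650, 650, 450, 350, 150]. Normalization factor = sum(kernel) = 4.

[50, 300, 650, 650, 450, 350, 150]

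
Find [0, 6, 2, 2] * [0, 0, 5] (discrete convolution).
y[0] = 0×0 = 0; y[1] = 0×0 + 6×0 = 0; y[2] = 0×5 + 6×0 + 2×0 = 0; y[3] = 6×5 + 2×0 + 2×0 = 30; y[4] = 2×5 + 2×0 = 10; y[5] = 2×5 = 10

[0, 0, 0, 30, 10, 10]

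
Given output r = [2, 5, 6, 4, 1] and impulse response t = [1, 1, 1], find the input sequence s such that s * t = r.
Deconvolve r=[2, 5, 6, 4, 1] by t=[1, 1, 1]. Since t[0]=1, solve forward: s[0] = r[0] / 1 = 2; s[1] = (r[1] - 2×1) / 1 = 3; s[2] = (r[2] - 3×1 - 2×1) / 1 = 1. So s = [2, 3, 1]. Check by forward convolution: r[0] = 2×1 = 2; r[1] = 2×1 + 3×1 = 5; r[2] = 2×1 + 3×1 + 1×1 = 6; r[3] = 3×1 + 1×1 = 4; r[4] = 1×1 = 1

[2, 3, 1]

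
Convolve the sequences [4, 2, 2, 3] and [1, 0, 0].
y[0] = 4×1 = 4; y[1] = 4×0 + 2×1 = 2; y[2] = 4×0 + 2×0 + 2×1 = 2; y[3] = 2×0 + 2×0 + 3×1 = 3; y[4] = 2×0 + 3×0 = 0; y[5] = 3×0 = 0

[4, 2, 2, 3, 0, 0]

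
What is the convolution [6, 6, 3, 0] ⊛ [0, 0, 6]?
y[0] = 6×0 = 0; y[1] = 6×0 + 6×0 = 0; y[2] = 6×6 + 6×0 + 3×0 = 36; y[3] = 6×6 + 3×0 + 0×0 = 36; y[4] = 3×6 + 0×0 = 18; y[5] = 0×6 = 0

[0, 0, 36, 36, 18, 0]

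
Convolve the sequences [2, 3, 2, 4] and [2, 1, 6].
y[0] = 2×2 = 4; y[1] = 2×1 + 3×2 = 8; y[2] = 2×6 + 3×1 + 2×2 = 19; y[3] = 3×6 + 2×1 + 4×2 = 28; y[4] = 2×6 + 4×1 = 16; y[5] = 4×6 = 24

[4, 8, 19, 28, 16, 24]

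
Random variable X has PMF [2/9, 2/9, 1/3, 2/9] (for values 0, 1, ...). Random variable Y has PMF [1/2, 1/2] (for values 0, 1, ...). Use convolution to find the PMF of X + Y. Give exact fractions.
P(X+Y=k) = Σ_i P(X=i)·P(Y=k-i) — a convolution of [2/9, 2/9, 1/3, 2/9] and [1/2, 1/2]. P(X+Y=0) = (2/9)×(1/2) = 1/9; P(X+Y=1) = (2/9)×(1/2) + (2/9)×(1/2) = 1/9 + 1/9 = 2/9; P(X+Y=2) = (2/9)×(1/2) + (1/3)×(1/2) = 1/9 + 1/6 = 5/18; P(X+Y=3) = (1/3)×(1/2) + (2/9)×(1/2) = 1/6 + 1/9 = 5/18; P(X+Y=4) = (2/9)×(1/2) = 1/9. PMF: [1/9, 2/9, 5/18, 5/18, 1/9] (sums to 1 ✓)

[1/9, 2/9, 5/18, 5/18, 1/9]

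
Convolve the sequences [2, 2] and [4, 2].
y[0] = 2×4 = 8; y[1] = 2×2 + 2×4 = 12; y[2] = 2×2 = 4

[8, 12, 4]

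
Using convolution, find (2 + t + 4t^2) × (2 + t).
Ascending coefficients: a = [2, 1, 4], b = [2, 1]. c[0] = 2×2 = 4; c[1] = 2×1 + 1×2 = 4; c[2] = 1×1 + 4×2 = 9; c[3] = 4×1 = 4. Result coefficients: [4, 4, 9, 4] → 4 + 4t + 9t^2 + 4t^3

4 + 4t + 9t^2 + 4t^3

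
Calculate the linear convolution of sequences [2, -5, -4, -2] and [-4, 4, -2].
y[0] = 2×-4 = -8; y[1] = 2×4 + -5×-4 = 28; y[2] = 2×-2 + -5×4 + -4×-4 = -8; y[3] = -5×-2 + -4×4 + -2×-4 = 2; y[4] = -4×-2 + -2×4 = 0; y[5] = -2×-2 = 4

[-8, 28, -8, 2, 0, 4]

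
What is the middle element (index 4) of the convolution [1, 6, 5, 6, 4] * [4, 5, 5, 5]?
Use y[k] = Σ_i a[i]·b[k-i] at k=4. y[4] = 6×5 + 5×5 + 6×5 + 4×4 = 101

101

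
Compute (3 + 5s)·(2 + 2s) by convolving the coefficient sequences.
Ascending coefficients: a = [3, 5], b = [2, 2]. c[0] = 3×2 = 6; c[1] = 3×2 + 5×2 = 16; c[2] = 5×2 = 10. Result coefficients: [6, 16, 10] → 6 + 16s + 10s^2

6 + 16s + 10s^2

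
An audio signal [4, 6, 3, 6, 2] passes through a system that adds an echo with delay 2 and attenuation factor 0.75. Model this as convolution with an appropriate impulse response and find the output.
Direct-path + delayed-attenuated-path model → impulse response h = [1, 0, 0.75] (1 at lag 0, 0.75 at lag 2). Output y[n] = x[n] + 0.75·x[n - 2] (with x[n] = 0 outside 0..4): y[0] = 4 + 0.75×0 = 4; y[1] = 6 + 0.75×0 = 6; y[2] = 3 + 0.75×4 = 6.0; y[3] = 6 + 0.75×6 = 10.5; y[4] = 2 + 0.75×3 = 4.25; y[5] = 0 + 0.75×6 = 4.5; y[6] = 0 + 0.75×2 = 1.5. So y = [4, 6, 6.0, 10.5, 4.25, 4.5, 1.5]

[4, 6, 6.0, 10.5, 4.25, 4.5, 1.5]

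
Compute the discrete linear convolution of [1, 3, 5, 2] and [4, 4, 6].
y[0] = 1×4 = 4; y[1] = 1×4 + 3×4 = 16; y[2] = 1×6 + 3×4 + 5×4 = 38; y[3] = 3×6 + 5×4 + 2×4 = 46; y[4] = 5×6 + 2×4 = 38; y[5] = 2×6 = 12

[4, 16, 38, 46, 38, 12]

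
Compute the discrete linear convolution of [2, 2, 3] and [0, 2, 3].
y[0] = 2×0 = 0; y[1] = 2×2 + 2×0 = 4; y[2] = 2×3 + 2×2 + 3×0 = 10; y[3] = 2×3 + 3×2 = 12; y[4] = 3×3 = 9

[0, 4, 10, 12, 9]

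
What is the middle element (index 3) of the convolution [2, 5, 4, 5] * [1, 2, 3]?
Use y[k] = Σ_i a[i]·b[k-i] at k=3. y[3] = 5×3 + 4×2 + 5×1 = 28

28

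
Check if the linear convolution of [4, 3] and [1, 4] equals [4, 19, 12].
Recompute linear convolution of [4, 3] and [1, 4]: y[0] = 4×1 = 4; y[1] = 4×4 + 3×1 = 19; y[2] = 3×4 = 12 → [4, 19, 12]. Given [4, 19, 12] matches, so answer: Yes

Yes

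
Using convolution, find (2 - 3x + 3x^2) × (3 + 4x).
Ascending coefficients: a = [2, -3, 3], b = [3, 4]. c[0] = 2×3 = 6; c[1] = 2×4 + -3×3 = -1; c[2] = -3×4 + 3×3 = -3; c[3] = 3×4 = 12. Result coefficients: [6, -1, -3, 12] → 6 - x - 3x^2 + 12x^3

6 - x - 3x^2 + 12x^3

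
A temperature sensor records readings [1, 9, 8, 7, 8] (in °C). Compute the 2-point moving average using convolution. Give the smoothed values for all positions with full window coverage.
2-point moving average kernel = [1, 1]. Apply in 'valid' mode (full window coverage): avg[0] = (1 + 9) / 2 = 5.0; avg[1] = (9 + 8) / 2 = 8.5; avg[2] = (8 + 7) / 2 = 7.5; avg[3] = (7 + 8) / 2 = 7.5. Smoothed values: [5.0, 8.5, 7.5, 7.5]

[5.0, 8.5, 7.5, 7.5]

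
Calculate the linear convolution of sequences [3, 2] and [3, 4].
y[0] = 3×3 = 9; y[1] = 3×4 + 2×3 = 18; y[2] = 2×4 = 8

[9, 18, 8]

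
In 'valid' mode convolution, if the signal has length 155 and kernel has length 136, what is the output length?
'Valid' mode counts only positions where the kernel fully overlaps the signal: m - n + 1 = 155 - 136 + 1 = 20

20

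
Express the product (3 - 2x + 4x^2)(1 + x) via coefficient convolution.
Ascending coefficients: a = [3, -2, 4], b = [1, 1]. c[0] = 3×1 = 3; c[1] = 3×1 + -2×1 = 1; c[2] = -2×1 + 4×1 = 2; c[3] = 4×1 = 4. Result coefficients: [3, 1, 2, 4] → 3 + x + 2x^2 + 4x^3

3 + x + 2x^2 + 4x^3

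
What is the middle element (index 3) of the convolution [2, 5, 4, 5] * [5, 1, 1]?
Use y[k] = Σ_i a[i]·b[k-i] at k=3. y[3] = 5×1 + 4×1 + 5×5 = 34

34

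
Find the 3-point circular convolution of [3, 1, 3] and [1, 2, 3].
Use y[k] = Σ_j x[j]·h[(k-j) mod 3]. y[0] = 3×1 + 1×3 + 3×2 = 12; y[1] = 3×2 + 1×1 + 3×3 = 16; y[2] = 3×3 + 1×2 + 3×1 = 14. Result: [12, 16, 14]

[12, 16, 14]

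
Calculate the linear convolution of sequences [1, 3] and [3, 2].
y[0] = 1×3 = 3; y[1] = 1×2 + 3×3 = 11; y[2] = 3×2 = 6

[3, 11, 6]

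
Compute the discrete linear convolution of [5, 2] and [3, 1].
y[0] = 5×3 = 15; y[1] = 5×1 + 2×3 = 11; y[2] = 2×1 = 2

[15, 11, 2]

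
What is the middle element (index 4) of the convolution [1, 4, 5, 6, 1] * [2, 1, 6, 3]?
Use y[k] = Σ_i a[i]·b[k-i] at k=4. y[4] = 4×3 + 5×6 + 6×1 + 1×2 = 50

50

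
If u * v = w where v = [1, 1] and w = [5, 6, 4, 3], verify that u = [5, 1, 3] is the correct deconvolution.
Forward-compute [5, 1, 3] * [1, 1]: w[0] = 5×1 = 5; w[1] = 5×1 + 1×1 = 6; w[2] = 1×1 + 3×1 = 4; w[3] = 3×1 = 3 → [5, 6, 4, 3]. Matches given w = [5, 6, 4, 3], so verified.

Verified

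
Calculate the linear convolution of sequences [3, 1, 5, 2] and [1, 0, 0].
y[0] = 3×1 = 3; y[1] = 3×0 + 1×1 = 1; y[2] = 3×0 + 1×0 + 5×1 = 5; y[3] = 1×0 + 5×0 + 2×1 = 2; y[4] = 5×0 + 2×0 = 0; y[5] = 2×0 = 0

[3, 1, 5, 2, 0, 0]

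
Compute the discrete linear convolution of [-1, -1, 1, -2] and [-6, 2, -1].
y[0] = -1×-6 = 6; y[1] = -1×2 + -1×-6 = 4; y[2] = -1×-1 + -1×2 + 1×-6 = -7; y[3] = -1×-1 + 1×2 + -2×-6 = 15; y[4] = 1×-1 + -2×2 = -5; y[5] = -2×-1 = 2

[6, 4, -7, 15, -5, 2]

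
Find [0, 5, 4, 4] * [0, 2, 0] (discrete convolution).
y[0] = 0×0 = 0; y[1] = 0×2 + 5×0 = 0; y[2] = 0×0 + 5×2 + 4×0 = 10; y[3] = 5×0 + 4×2 + 4×0 = 8; y[4] = 4×0 + 4×2 = 8; y[5] = 4×0 = 0

[0, 0, 10, 8, 8, 0]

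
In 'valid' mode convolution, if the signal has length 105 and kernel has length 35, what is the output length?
'Valid' mode counts only positions where the kernel fully overlaps the signal: m - n + 1 = 105 - 35 + 1 = 71

71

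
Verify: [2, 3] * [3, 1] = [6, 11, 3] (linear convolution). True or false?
Recompute linear convolution of [2, 3] and [3, 1]: y[0] = 2×3 = 6; y[1] = 2×1 + 3×3 = 11; y[2] = 3×1 = 3 → [6, 11, 3]. Given [6, 11, 3] matches, so answer: Yes

Yes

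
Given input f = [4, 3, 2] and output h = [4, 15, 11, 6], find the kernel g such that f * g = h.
Output length 4 = len(f) + len(g) - 1 ⇒ len(g) = 2. Solve g forward using g[k] = (h[k] - Σ_{i≥1} f[i]·g[k-i]) / f[0]: g[0] = h[0] / f[0] = 4 / 4 = 1; g[1] = (h[1] - 3×1) / f[0] = (15 - 3×1) / 4 = 3. So g = [1, 3]. Forward-check [4, 3, 2] * [1, 3]: h[0] = 4×1 = 4; h[1] = 4×3 + 3×1 = 15; h[2] = 3×3 + 2×1 = 11; h[3] = 2×3 = 6 → [4, 15, 11, 6] ✓

[1, 3]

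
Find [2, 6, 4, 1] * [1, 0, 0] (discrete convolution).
y[0] = 2×1 = 2; y[1] = 2×0 + 6×1 = 6; y[2] = 2×0 + 6×0 + 4×1 = 4; y[3] = 6×0 + 4×0 + 1×1 = 1; y[4] = 4×0 + 1×0 = 0; y[5] = 1×0 = 0

[2, 6, 4, 1, 0, 0]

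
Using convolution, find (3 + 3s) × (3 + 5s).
Ascending coefficients: a = [3, 3], b = [3, 5]. c[0] = 3×3 = 9; c[1] = 3×5 + 3×3 = 24; c[2] = 3×5 = 15. Result coefficients: [9, 24, 15] → 9 + 24s + 15s^2

9 + 24s + 15s^2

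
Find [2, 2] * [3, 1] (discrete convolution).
y[0] = 2×3 = 6; y[1] = 2×1 + 2×3 = 8; y[2] = 2×1 = 2

[6, 8, 2]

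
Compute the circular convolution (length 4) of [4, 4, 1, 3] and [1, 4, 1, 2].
Use y[k] = Σ_j u[j]·v[(k-j) mod 4]. y[0] = 4×1 + 4×2 + 1×1 + 3×4 = 25; y[1] = 4×4 + 4×1 + 1×2 + 3×1 = 25; y[2] = 4×1 + 4×4 + 1×1 + 3×2 = 27; y[3] = 4×2 + 4×1 + 1×4 + 3×1 = 19. Result: [25, 25, 27, 19]

[25, 25, 27, 19]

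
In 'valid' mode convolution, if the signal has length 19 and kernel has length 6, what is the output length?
'Valid' mode counts only positions where the kernel fully overlaps the signal: m - n + 1 = 19 - 6 + 1 = 14

14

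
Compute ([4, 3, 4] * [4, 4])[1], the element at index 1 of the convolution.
Use y[k] = Σ_i a[i]·b[k-i] at k=1. y[1] = 4×4 + 3×4 = 28

28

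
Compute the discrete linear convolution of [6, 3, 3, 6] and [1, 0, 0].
y[0] = 6×1 = 6; y[1] = 6×0 + 3×1 = 3; y[2] = 6×0 + 3×0 + 3×1 = 3; y[3] = 3×0 + 3×0 + 6×1 = 6; y[4] = 3×0 + 6×0 = 0; y[5] = 6×0 = 0

[6, 3, 3, 6, 0, 0]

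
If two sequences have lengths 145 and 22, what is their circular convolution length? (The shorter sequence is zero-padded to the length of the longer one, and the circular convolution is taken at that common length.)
Circular convolution (zero-padding the shorter input) has length max(m, n) = max(145, 22) = 145

145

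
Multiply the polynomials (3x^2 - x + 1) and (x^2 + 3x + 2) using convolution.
Ascending coefficients: a = [1, -1, 3], b = [2, 3, 1]. c[0] = 1×2 = 2; c[1] = 1×3 + -1×2 = 1; c[2] = 1×1 + -1×3 + 3×2 = 4; c[3] = -1×1 + 3×3 = 8; c[4] = 3×1 = 3. Result coefficients: [2, 1, 4, 8, 3] → 3x^4 + 8x^3 + 4x^2 + x + 2

3x^4 + 8x^3 + 4x^2 + x + 2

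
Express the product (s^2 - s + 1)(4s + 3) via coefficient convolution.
Ascending coefficients: a = [1, -1, 1], b = [3, 4]. c[0] = 1×3 = 3; c[1] = 1×4 + -1×3 = 1; c[2] = -1×4 + 1×3 = -1; c[3] = 1×4 = 4. Result coefficients: [3, 1, -1, 4] → 4s^3 - s^2 + s + 3

4s^3 - s^2 + s + 3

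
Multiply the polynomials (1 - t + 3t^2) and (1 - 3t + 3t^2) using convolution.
Ascending coefficients: a = [1, -1, 3], b = [1, -3, 3]. c[0] = 1×1 = 1; c[1] = 1×-3 + -1×1 = -4; c[2] = 1×3 + -1×-3 + 3×1 = 9; c[3] = -1×3 + 3×-3 = -12; c[4] = 3×3 = 9. Result coefficients: [1, -4, 9, -12, 9] → 1 - 4t + 9t^2 - 12t^3 + 9t^4

1 - 4t + 9t^2 - 12t^3 + 9t^4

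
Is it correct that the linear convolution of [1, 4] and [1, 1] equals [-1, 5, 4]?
Recompute linear convolution of [1, 4] and [1, 1]: y[0] = 1×1 = 1; y[1] = 1×1 + 4×1 = 5; y[2] = 4×1 = 4 → [1, 5, 4]. Compare to given [-1, 5, 4]: they differ at index 0: given -1, correct 1, so answer: No

No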